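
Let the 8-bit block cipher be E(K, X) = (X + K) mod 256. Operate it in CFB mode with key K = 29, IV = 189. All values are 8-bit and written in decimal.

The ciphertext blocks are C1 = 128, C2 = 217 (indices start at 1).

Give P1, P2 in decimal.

CFB decryption: P_i = C_i ⊕ E(K, C_{i−1}), with C_{0} = IV.
P1: E(K, 189) = 218; 128 ⊕ 218 = 90.
P2: E(K, 128) = 157; 217 ⊕ 157 = 68.

P1 = 90, P2 = 68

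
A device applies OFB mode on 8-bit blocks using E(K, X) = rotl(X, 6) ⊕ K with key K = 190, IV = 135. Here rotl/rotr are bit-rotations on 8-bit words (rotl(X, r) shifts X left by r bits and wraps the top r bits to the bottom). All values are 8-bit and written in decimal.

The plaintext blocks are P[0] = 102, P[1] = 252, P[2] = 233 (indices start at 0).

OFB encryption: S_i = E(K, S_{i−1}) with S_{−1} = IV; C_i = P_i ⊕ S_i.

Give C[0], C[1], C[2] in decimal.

C[0]: S = E(K, 135) = 95; 102 ⊕ 95 = 57.
C[1]: S = E(K, 95) = 105; 252 ⊕ 105 = 149.
C[2]: S = E(K, 105) = 228; 233 ⊕ 228 = 13.

C[0] = 57, C[1] = 149, C[2] = 13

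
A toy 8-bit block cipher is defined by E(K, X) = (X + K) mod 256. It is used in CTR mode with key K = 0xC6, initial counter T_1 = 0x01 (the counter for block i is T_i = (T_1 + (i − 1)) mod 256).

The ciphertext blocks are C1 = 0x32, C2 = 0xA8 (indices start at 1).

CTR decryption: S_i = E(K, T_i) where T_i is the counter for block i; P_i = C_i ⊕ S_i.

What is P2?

P2: T = 0x02, S = E(K, T) = 0xC8; 0xA8 ⊕ 0xC8 = 0x60.

P2 = 0x60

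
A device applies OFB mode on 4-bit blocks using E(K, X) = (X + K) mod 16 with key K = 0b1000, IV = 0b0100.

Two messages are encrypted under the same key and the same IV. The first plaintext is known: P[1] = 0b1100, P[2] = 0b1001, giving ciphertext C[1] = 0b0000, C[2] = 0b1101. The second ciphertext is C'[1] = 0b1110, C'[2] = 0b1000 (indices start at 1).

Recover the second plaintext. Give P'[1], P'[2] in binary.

P'[1] = 0b0010, P'[2] = 0b1100

In OFB with a reused IV, both messages share the same keystream S_i, so C_i ⊕ C'_i = P_i ⊕ P'_i and thus P'_i = P_i ⊕ C_i ⊕ C'_i.
P'[1]: 0b1100 ⊕ 0b0000 ⊕ 0b1110 = 0b0010.
P'[2]: 0b1001 ⊕ 0b1101 ⊕ 0b1000 = 0b1100.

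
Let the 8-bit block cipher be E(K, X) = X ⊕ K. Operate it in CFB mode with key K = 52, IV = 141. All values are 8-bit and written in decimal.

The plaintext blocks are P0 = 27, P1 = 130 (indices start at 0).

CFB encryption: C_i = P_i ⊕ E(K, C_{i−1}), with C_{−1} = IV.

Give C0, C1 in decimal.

C0 = 162, C1 = 20

C0: E(K, 141) = 185; 27 ⊕ 185 = 162.
C1: E(K, 162) = 150; 130 ⊕ 150 = 20.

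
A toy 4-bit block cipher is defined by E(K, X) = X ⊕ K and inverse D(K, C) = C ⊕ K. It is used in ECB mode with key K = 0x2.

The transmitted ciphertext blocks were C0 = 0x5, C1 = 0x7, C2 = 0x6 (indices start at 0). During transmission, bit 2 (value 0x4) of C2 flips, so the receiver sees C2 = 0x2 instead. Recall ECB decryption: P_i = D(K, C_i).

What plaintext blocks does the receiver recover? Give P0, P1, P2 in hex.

P0 = 0x7, P1 = 0x5, P2 = 0x0

Only C2 changed, to 0x2. In ECB, a change in C_i affects only P_i. Decrypting the received ciphertext:
P0: D(K, 0x5) = 0x7.
P1: D(K, 0x7) = 0x5.
P2: D(K, 0x2) = 0x0.
Blocks that differ from the original plaintext: P2.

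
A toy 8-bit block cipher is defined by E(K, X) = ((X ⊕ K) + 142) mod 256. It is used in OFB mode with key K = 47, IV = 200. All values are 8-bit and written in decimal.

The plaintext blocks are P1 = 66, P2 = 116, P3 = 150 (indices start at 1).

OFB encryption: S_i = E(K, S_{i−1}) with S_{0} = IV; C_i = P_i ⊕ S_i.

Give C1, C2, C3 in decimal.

C1: S = E(K, 200) = 117; 66 ⊕ 117 = 55.
C2: S = E(K, 117) = 232; 116 ⊕ 232 = 156.
C3: S = E(K, 232) = 85; 150 ⊕ 85 = 195.

C1 = 55, C2 = 156, C3 = 195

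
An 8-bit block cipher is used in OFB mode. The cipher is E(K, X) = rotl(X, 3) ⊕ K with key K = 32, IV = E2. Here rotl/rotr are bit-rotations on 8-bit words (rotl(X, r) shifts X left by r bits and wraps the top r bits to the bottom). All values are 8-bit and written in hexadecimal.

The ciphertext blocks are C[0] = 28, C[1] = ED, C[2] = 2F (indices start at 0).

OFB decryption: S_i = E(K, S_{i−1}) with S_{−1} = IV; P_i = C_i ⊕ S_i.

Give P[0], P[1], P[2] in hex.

P[0]: S = E(K, E2) = 25; 28 ⊕ 25 = 0D.
P[1]: S = E(K, 25) = 1B; ED ⊕ 1B = F6.
P[2]: S = E(K, 1B) = EA; 2F ⊕ EA = C5.

P[0] = 0D, P[1] = F6, P[2] = C5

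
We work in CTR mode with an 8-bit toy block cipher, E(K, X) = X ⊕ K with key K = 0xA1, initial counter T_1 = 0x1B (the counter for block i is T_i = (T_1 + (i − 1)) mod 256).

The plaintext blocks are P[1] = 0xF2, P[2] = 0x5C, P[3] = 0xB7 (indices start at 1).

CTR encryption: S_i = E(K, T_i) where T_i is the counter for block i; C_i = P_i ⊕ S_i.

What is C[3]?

C[1]: T = 0x1B, S = E(K, T) = 0xBA; 0xF2 ⊕ 0xBA = 0x48.
C[2]: T = 0x1C, S = E(K, T) = 0xBD; 0x5C ⊕ 0xBD = 0xE1.
C[3]: T = 0x1D, S = E(K, T) = 0xBC; 0xB7 ⊕ 0xBC = 0x0B.

C[3] = 0x0B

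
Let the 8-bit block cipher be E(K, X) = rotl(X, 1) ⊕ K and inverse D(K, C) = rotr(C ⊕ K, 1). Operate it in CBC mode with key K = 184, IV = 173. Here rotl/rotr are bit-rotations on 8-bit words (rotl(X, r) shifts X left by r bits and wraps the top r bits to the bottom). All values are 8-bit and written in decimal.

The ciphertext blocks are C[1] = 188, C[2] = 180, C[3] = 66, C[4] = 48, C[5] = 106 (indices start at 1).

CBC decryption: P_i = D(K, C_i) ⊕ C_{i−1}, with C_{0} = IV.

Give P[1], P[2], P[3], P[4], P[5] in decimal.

P[1]: D(K, 188) = 2; 2 ⊕ 173 = 175.
P[2]: D(K, 180) = 6; 6 ⊕ 188 = 186.
P[3]: D(K, 66) = 125; 125 ⊕ 180 = 201.
P[4]: D(K, 48) = 68; 68 ⊕ 66 = 6.
P[5]: D(K, 106) = 105; 105 ⊕ 48 = 89.

P[1] = 175, P[2] = 186, P[3] = 201, P[4] = 6, P[5] = 89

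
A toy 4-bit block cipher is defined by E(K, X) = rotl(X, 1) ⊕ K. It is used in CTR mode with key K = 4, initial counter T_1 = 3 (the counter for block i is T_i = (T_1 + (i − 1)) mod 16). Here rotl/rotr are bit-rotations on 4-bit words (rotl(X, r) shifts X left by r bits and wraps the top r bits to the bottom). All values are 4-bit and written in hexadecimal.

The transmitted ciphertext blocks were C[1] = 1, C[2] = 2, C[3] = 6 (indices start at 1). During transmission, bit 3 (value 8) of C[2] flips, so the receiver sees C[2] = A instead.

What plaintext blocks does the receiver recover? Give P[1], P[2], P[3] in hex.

P[1] = 3, P[2] = 6, P[3] = 8

CTR decryption: S_i = E(K, T_i) where T_i is the counter for block i; P_i = C_i ⊕ S_i.
Only C[2] changed, to A. In CTR, a change in C_i flips the same bit in P_i only; the keystream is unaffected. Decrypting the received ciphertext:
P[1]: T = 3, S = E(K, T) = 2; 1 ⊕ 2 = 3.
P[2]: T = 4, S = E(K, T) = C; A ⊕ C = 6.
P[3]: T = 5, S = E(K, T) = E; 6 ⊕ E = 8.
Blocks that differ from the original plaintext: P[2].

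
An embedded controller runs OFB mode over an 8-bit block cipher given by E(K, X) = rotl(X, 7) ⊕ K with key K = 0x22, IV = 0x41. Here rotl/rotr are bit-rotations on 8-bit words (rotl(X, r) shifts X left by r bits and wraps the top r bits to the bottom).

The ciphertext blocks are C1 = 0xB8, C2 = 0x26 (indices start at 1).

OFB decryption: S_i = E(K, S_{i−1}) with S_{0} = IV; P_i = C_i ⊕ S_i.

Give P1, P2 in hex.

P1: S = E(K, 0x41) = 0x82; 0xB8 ⊕ 0x82 = 0x3A.
P2: S = E(K, 0x82) = 0x63; 0x26 ⊕ 0x63 = 0x45.

P1 = 0x3A, P2 = 0x45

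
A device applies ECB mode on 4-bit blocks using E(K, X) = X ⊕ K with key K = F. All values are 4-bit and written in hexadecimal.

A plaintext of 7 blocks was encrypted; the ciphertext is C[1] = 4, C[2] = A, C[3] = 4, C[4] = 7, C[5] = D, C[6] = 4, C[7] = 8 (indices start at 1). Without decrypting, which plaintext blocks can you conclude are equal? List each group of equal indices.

ECB encrypts each block independently with the same key, so equal ciphertext blocks imply equal plaintext blocks.
C[1] = C[3] = C[6] = 4, so P[1] = P[3] = P[6].

P[1] = P[3] = P[6]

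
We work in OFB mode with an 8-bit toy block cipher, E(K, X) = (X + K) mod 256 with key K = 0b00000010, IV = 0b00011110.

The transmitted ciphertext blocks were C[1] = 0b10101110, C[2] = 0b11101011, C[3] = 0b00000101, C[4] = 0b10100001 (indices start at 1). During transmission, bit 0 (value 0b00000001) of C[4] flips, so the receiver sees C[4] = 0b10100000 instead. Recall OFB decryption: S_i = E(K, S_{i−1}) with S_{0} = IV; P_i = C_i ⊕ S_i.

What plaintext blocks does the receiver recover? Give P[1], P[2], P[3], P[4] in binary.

Only C[4] changed, to 0b10100000. In OFB, a change in C_i flips the same bit in P_i only; the keystream is unaffected. Decrypting the received ciphertext:
P[1]: S = E(K, 0b00011110) = 0b00100000; 0b10101110 ⊕ 0b00100000 = 0b10001110.
P[2]: S = E(K, 0b00100000) = 0b00100010; 0b11101011 ⊕ 0b00100010 = 0b11001001.
P[3]: S = E(K, 0b00100010) = 0b00100100; 0b00000101 ⊕ 0b00100100 = 0b00100001.
P[4]: S = E(K, 0b00100100) = 0b00100110; 0b10100000 ⊕ 0b00100110 = 0b10000110.
Blocks that differ from the original plaintext: P[4].

P[1] = 0b10001110, P[2] = 0b11001001, P[3] = 0b00100001, P[4] = 0b10000110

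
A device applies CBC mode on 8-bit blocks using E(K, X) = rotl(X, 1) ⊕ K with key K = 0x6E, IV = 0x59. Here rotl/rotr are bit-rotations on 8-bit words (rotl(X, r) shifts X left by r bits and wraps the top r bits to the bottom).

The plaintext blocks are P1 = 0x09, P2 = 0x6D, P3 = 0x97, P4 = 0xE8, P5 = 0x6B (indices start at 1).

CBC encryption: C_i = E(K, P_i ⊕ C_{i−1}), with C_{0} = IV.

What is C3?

C3 = 0x13

C1: P1 ⊕ 0x59 = 0x50; E(K, 0x50) = 0xCE.
C2: P2 ⊕ 0xCE = 0xA3; E(K, 0xA3) = 0x29.
C3: P3 ⊕ 0x29 = 0xBE; E(K, 0xBE) = 0x13.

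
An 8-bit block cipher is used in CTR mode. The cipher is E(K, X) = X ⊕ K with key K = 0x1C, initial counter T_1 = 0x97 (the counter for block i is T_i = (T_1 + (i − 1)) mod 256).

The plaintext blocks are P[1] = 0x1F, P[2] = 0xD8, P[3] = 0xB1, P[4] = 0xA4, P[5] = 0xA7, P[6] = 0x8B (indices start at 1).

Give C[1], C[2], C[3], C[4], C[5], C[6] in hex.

C[1] = 0x94, C[2] = 0x5C, C[3] = 0x34, C[4] = 0x22, C[5] = 0x20, C[6] = 0x0B

CTR encryption: S_i = E(K, T_i) where T_i is the counter for block i; C_i = P_i ⊕ S_i.
C[1]: T = 0x97, S = E(K, T) = 0x8B; 0x1F ⊕ 0x8B = 0x94.
C[2]: T = 0x98, S = E(K, T) = 0x84; 0xD8 ⊕ 0x84 = 0x5C.
C[3]: T = 0x99, S = E(K, T) = 0x85; 0xB1 ⊕ 0x85 = 0x34.
C[4]: T = 0x9A, S = E(K, T) = 0x86; 0xA4 ⊕ 0x86 = 0x22.
C[5]: T = 0x9B, S = E(K, T) = 0x87; 0xA7 ⊕ 0x87 = 0x20.
C[6]: T = 0x9C, S = E(K, T) = 0x80; 0x8B ⊕ 0x80 = 0x0B.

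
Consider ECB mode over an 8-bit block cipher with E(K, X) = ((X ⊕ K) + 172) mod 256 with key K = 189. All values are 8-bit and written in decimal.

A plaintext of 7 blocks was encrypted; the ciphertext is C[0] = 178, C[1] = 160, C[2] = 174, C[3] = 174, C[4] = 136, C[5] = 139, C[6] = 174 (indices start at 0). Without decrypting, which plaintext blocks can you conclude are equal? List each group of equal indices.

ECB encrypts each block independently with the same key, so equal ciphertext blocks imply equal plaintext blocks.
C[2] = C[3] = C[6] = 174, so P[2] = P[3] = P[6].

P[2] = P[3] = P[6]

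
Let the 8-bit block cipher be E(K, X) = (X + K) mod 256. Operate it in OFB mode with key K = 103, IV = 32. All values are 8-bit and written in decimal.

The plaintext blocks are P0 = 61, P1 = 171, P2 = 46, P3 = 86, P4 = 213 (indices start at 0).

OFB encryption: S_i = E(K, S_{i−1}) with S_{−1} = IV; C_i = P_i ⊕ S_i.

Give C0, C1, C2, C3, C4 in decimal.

C0 = 186, C1 = 69, C2 = 123, C3 = 234, C4 = 246

C0: S = E(K, 32) = 135; 61 ⊕ 135 = 186.
C1: S = E(K, 135) = 238; 171 ⊕ 238 = 69.
C2: S = E(K, 238) = 85; 46 ⊕ 85 = 123.
C3: S = E(K, 85) = 188; 86 ⊕ 188 = 234.
C4: S = E(K, 188) = 35; 213 ⊕ 35 = 246.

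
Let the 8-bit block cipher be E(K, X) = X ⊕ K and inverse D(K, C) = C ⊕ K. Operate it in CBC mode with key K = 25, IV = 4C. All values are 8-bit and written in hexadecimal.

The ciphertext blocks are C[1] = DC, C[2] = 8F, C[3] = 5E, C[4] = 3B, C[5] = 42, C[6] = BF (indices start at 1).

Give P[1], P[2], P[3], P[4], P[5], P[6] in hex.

CBC decryption: P_i = D(K, C_i) ⊕ C_{i−1}, with C_{0} = IV.
P[1]: D(K, DC) = F9; F9 ⊕ 4C = B5.
P[2]: D(K, 8F) = AA; AA ⊕ DC = 76.
P[3]: D(K, 5E) = 7B; 7B ⊕ 8F = F4.
P[4]: D(K, 3B) = 1E; 1E ⊕ 5E = 40.
P[5]: D(K, 42) = 67; 67 ⊕ 3B = 5C.
P[6]: D(K, BF) = 9A; 9A ⊕ 42 = D8.

P[1] = B5, P[2] = 76, P[3] = F4, P[4] = 40, P[5] = 5C, P[6] = D8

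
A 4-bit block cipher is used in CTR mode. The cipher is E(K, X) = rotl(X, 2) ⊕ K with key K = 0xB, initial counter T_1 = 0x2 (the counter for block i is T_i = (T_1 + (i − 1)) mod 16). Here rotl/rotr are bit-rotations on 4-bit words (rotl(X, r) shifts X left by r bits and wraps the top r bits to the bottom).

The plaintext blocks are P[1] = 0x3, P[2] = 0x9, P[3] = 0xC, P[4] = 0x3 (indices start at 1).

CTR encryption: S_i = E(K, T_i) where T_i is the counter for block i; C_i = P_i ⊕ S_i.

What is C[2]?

C[1]: T = 0x2, S = E(K, T) = 0x3; 0x3 ⊕ 0x3 = 0x0.
C[2]: T = 0x3, S = E(K, T) = 0x7; 0x9 ⊕ 0x7 = 0xE.

C[2] = 0xE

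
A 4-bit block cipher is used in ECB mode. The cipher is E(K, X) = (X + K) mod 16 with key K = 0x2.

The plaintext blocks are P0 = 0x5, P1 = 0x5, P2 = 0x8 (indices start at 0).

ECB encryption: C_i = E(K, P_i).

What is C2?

C2: E(K, 0x8) = 0xA.

C2 = 0xA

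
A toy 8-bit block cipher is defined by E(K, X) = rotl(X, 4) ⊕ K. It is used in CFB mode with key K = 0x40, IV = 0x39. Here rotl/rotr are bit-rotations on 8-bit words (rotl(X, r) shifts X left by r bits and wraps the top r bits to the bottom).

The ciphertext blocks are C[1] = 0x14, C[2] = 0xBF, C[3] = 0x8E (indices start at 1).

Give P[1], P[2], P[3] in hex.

CFB decryption: P_i = C_i ⊕ E(K, C_{i−1}), with C_{0} = IV.
P[1]: E(K, 0x39) = 0xD3; 0x14 ⊕ 0xD3 = 0xC7.
P[2]: E(K, 0x14) = 0x01; 0xBF ⊕ 0x01 = 0xBE.
P[3]: E(K, 0xBF) = 0xBB; 0x8E ⊕ 0xBB = 0x35.

P[1] = 0xC7, P[2] = 0xBE, P[3] = 0x35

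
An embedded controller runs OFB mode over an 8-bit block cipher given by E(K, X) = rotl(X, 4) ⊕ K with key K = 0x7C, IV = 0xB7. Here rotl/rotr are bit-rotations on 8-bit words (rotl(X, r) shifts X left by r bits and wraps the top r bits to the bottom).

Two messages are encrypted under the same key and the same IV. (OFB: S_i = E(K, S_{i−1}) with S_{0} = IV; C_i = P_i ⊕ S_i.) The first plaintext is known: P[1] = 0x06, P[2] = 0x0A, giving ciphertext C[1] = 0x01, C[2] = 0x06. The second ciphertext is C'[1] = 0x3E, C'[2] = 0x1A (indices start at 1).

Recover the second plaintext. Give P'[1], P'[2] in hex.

In OFB with a reused IV, both messages share the same keystream S_i, so C_i ⊕ C'_i = P_i ⊕ P'_i and thus P'_i = P_i ⊕ C_i ⊕ C'_i.
P'[1]: 0x06 ⊕ 0x01 ⊕ 0x3E = 0x39.
P'[2]: 0x0A ⊕ 0x06 ⊕ 0x1A = 0x16.

P'[1] = 0x39, P'[2] = 0x16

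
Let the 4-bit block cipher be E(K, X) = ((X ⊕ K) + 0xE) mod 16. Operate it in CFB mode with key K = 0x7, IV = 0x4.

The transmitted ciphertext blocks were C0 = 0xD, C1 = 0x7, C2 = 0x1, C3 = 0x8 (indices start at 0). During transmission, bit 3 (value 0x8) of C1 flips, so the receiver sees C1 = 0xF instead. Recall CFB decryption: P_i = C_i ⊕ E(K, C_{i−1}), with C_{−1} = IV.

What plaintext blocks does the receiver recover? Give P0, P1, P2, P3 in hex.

P0 = 0xC, P1 = 0x7, P2 = 0x7, P3 = 0xC

Only C1 changed, to 0xF. In CFB, a change in C_i flips the same bit in P_i and garbles P_{i+1}. Decrypting the received ciphertext:
P0: E(K, 0x4) = 0x1; 0xD ⊕ 0x1 = 0xC.
P1: E(K, 0xD) = 0x8; 0xF ⊕ 0x8 = 0x7.
P2: E(K, 0xF) = 0x6; 0x1 ⊕ 0x6 = 0x7.
P3: E(K, 0x1) = 0x4; 0x8 ⊕ 0x4 = 0xC.
Blocks that differ from the original plaintext: P1, P2.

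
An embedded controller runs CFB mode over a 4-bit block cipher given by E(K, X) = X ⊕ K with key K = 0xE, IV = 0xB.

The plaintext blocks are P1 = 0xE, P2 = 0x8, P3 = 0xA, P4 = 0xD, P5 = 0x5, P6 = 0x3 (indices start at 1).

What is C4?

CFB encryption: C_i = P_i ⊕ E(K, C_{i−1}), with C_{0} = IV.
C1: E(K, 0xB) = 0x5; 0xE ⊕ 0x5 = 0xB.
C2: E(K, 0xB) = 0x5; 0x8 ⊕ 0x5 = 0xD.
C3: E(K, 0xD) = 0x3; 0xA ⊕ 0x3 = 0x9.
C4: E(K, 0x9) = 0x7; 0xD ⊕ 0x7 = 0xA.

C4 = 0xA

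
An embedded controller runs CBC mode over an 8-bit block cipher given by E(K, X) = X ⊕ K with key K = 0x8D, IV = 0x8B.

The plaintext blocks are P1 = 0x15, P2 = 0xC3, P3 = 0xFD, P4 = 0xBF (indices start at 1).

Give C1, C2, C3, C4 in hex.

C1 = 0x13, C2 = 0x5D, C3 = 0x2D, C4 = 0x1F

CBC encryption: C_i = E(K, P_i ⊕ C_{i−1}), with C_{0} = IV.
C1: P1 ⊕ 0x8B = 0x9E; E(K, 0x9E) = 0x13.
C2: P2 ⊕ 0x13 = 0xD0; E(K, 0xD0) = 0x5D.
C3: P3 ⊕ 0x5D = 0xA0; E(K, 0xA0) = 0x2D.
C4: P4 ⊕ 0x2D = 0x92; E(K, 0x92) = 0x1F.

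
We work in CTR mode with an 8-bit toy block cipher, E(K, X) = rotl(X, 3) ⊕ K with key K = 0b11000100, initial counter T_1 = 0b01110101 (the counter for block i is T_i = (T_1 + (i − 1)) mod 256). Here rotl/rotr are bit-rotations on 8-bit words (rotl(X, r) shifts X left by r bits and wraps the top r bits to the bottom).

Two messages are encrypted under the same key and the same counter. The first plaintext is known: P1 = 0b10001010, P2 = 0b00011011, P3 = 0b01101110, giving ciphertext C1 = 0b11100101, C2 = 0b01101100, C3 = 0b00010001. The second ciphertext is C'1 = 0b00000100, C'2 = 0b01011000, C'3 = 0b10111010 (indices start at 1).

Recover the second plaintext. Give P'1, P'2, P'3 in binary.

In CTR with a reused counter, both messages share the same keystream S_i, so C_i ⊕ C'_i = P_i ⊕ P'_i and thus P'_i = P_i ⊕ C_i ⊕ C'_i.
P'1: 0b10001010 ⊕ 0b11100101 ⊕ 0b00000100 = 0b01101011.
P'2: 0b00011011 ⊕ 0b01101100 ⊕ 0b01011000 = 0b00101111.
P'3: 0b01101110 ⊕ 0b00010001 ⊕ 0b10111010 = 0b11000101.

P'1 = 0b01101011, P'2 = 0b00101111, P'3 = 0b11000101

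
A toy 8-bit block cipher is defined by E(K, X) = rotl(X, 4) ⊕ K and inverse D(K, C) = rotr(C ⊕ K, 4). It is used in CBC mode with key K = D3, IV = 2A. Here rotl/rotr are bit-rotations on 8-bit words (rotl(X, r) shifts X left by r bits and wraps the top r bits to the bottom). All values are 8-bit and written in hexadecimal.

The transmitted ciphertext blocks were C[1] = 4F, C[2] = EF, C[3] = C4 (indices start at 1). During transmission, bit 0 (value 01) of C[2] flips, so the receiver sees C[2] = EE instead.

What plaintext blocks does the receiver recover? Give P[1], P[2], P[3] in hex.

CBC decryption: P_i = D(K, C_i) ⊕ C_{i−1}, with C_{0} = IV.
Only C[2] changed, to EE. In CBC, a change in C_i garbles P_i and flips the same bit in P_{i+1}. Decrypting the received ciphertext:
P[1]: D(K, 4F) = C9; C9 ⊕ 2A = E3.
P[2]: D(K, EE) = D3; D3 ⊕ 4F = 9C.
P[3]: D(K, C4) = 71; 71 ⊕ EE = 9F.
Blocks that differ from the original plaintext: P[2], P[3].

P[1] = E3, P[2] = 9C, P[3] = 9F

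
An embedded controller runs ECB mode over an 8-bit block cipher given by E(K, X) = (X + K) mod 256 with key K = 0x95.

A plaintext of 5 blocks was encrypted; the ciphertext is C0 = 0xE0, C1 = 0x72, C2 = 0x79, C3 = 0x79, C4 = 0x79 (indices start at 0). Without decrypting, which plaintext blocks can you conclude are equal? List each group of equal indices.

P2 = P3 = P4

ECB encrypts each block independently with the same key, so equal ciphertext blocks imply equal plaintext blocks.
C2 = C3 = C4 = 0x79, so P2 = P3 = P4.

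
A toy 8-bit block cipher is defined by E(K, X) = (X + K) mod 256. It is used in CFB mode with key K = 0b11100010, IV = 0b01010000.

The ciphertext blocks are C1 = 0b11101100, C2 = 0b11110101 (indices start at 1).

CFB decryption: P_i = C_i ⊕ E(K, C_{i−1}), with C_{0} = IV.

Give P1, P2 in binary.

P1 = 0b11011110, P2 = 0b00111011

P1: E(K, 0b01010000) = 0b00110010; 0b11101100 ⊕ 0b00110010 = 0b11011110.
P2: E(K, 0b11101100) = 0b11001110; 0b11110101 ⊕ 0b11001110 = 0b00111011.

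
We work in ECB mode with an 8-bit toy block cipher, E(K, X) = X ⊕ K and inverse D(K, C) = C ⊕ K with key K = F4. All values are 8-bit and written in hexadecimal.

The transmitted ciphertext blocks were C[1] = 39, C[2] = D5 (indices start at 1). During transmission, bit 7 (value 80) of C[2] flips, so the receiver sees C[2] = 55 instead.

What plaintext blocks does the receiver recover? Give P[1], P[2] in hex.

P[1] = CD, P[2] = A1

ECB decryption: P_i = D(K, C_i).
Only C[2] changed, to 55. In ECB, a change in C_i affects only P_i. Decrypting the received ciphertext:
P[1]: D(K, 39) = CD.
P[2]: D(K, 55) = A1.
Blocks that differ from the original plaintext: P[2].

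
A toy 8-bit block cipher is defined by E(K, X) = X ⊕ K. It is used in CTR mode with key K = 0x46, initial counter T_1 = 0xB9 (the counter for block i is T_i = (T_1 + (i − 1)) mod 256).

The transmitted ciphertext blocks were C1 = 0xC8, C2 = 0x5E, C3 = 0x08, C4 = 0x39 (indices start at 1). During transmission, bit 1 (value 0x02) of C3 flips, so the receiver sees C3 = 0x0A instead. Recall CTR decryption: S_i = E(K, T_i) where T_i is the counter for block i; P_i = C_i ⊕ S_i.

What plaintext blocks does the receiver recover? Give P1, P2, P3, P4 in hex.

Only C3 changed, to 0x0A. In CTR, a change in C_i flips the same bit in P_i only; the keystream is unaffected. Decrypting the received ciphertext:
P1: T = 0xB9, S = E(K, T) = 0xFF; 0xC8 ⊕ 0xFF = 0x37.
P2: T = 0xBA, S = E(K, T) = 0xFC; 0x5E ⊕ 0xFC = 0xA2.
P3: T = 0xBB, S = E(K, T) = 0xFD; 0x0A ⊕ 0xFD = 0xF7.
P4: T = 0xBC, S = E(K, T) = 0xFA; 0x39 ⊕ 0xFA = 0xC3.
Blocks that differ from the original plaintext: P3.

P1 = 0x37, P2 = 0xA2, P3 = 0xF7, P4 = 0xC3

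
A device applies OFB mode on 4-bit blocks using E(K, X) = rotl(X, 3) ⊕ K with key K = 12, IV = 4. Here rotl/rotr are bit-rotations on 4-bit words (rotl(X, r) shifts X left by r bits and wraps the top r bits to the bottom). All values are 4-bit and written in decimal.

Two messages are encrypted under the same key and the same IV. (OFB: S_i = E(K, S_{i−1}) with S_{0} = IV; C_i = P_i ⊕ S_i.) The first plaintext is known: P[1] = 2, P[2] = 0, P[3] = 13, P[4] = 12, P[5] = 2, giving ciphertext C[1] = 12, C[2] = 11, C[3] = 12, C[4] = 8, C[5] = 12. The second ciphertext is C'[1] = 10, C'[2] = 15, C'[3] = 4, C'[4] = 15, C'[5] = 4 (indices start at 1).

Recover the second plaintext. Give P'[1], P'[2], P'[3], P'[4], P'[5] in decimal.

P'[1] = 4, P'[2] = 4, P'[3] = 5, P'[4] = 11, P'[5] = 10

In OFB with a reused IV, both messages share the same keystream S_i, so C_i ⊕ C'_i = P_i ⊕ P'_i and thus P'_i = P_i ⊕ C_i ⊕ C'_i.
P'[1]: 2 ⊕ 12 ⊕ 10 = 4.
P'[2]: 0 ⊕ 11 ⊕ 15 = 4.
P'[3]: 13 ⊕ 12 ⊕ 4 = 5.
P'[4]: 12 ⊕ 8 ⊕ 15 = 11.
P'[5]: 2 ⊕ 12 ⊕ 4 = 10.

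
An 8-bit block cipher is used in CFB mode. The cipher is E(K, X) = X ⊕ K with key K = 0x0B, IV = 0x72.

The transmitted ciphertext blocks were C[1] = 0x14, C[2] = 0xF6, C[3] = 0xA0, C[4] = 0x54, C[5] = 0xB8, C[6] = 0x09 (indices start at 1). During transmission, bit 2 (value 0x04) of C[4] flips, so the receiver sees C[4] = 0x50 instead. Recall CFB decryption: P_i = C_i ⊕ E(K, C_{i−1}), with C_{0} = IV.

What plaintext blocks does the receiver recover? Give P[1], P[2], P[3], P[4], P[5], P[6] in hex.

P[1] = 0x6D, P[2] = 0xE9, P[3] = 0x5D, P[4] = 0xFB, P[5] = 0xE3, P[6] = 0xBA

Only C[4] changed, to 0x50. In CFB, a change in C_i flips the same bit in P_i and garbles P_{i+1}. Decrypting the received ciphertext:
P[1]: E(K, 0x72) = 0x79; 0x14 ⊕ 0x79 = 0x6D.
P[2]: E(K, 0x14) = 0x1F; 0xF6 ⊕ 0x1F = 0xE9.
P[3]: E(K, 0xF6) = 0xFD; 0xA0 ⊕ 0xFD = 0x5D.
P[4]: E(K, 0xA0) = 0xAB; 0x50 ⊕ 0xAB = 0xFB.
P[5]: E(K, 0x50) = 0x5B; 0xB8 ⊕ 0x5B = 0xE3.
P[6]: E(K, 0xB8) = 0xB3; 0x09 ⊕ 0xB3 = 0xBA.
Blocks that differ from the original plaintext: P[4], P[5].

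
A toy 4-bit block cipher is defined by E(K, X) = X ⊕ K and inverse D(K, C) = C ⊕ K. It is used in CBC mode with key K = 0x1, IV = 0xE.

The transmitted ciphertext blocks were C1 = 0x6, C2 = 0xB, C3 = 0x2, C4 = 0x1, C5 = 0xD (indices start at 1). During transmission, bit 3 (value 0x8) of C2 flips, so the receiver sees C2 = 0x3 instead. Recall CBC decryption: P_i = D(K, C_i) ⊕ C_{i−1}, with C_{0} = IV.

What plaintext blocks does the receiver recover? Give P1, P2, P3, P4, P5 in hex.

P1 = 0x9, P2 = 0x4, P3 = 0x0, P4 = 0x2, P5 = 0xD

Only C2 changed, to 0x3. In CBC, a change in C_i garbles P_i and flips the same bit in P_{i+1}. Decrypting the received ciphertext:
P1: D(K, 0x6) = 0x7; 0x7 ⊕ 0xE = 0x9.
P2: D(K, 0x3) = 0x2; 0x2 ⊕ 0x6 = 0x4.
P3: D(K, 0x2) = 0x3; 0x3 ⊕ 0x3 = 0x0.
P4: D(K, 0x1) = 0x0; 0x0 ⊕ 0x2 = 0x2.
P5: D(K, 0xD) = 0xC; 0xC ⊕ 0x1 = 0xD.
Blocks that differ from the original plaintext: P2, P3.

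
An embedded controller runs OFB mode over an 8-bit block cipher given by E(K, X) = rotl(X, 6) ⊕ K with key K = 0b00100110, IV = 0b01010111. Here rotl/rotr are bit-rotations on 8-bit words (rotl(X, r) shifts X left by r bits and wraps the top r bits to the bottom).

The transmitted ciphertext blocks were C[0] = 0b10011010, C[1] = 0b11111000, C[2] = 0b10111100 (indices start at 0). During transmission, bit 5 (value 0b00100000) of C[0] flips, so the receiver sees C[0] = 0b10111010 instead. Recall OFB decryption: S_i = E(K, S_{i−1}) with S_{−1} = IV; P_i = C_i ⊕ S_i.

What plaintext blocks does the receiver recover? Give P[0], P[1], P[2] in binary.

Only C[0] changed, to 0b10111010. In OFB, a change in C_i flips the same bit in P_i only; the keystream is unaffected. Decrypting the received ciphertext:
P[0]: S = E(K, 0b01010111) = 0b11110011; 0b10111010 ⊕ 0b11110011 = 0b01001001.
P[1]: S = E(K, 0b11110011) = 0b11011010; 0b11111000 ⊕ 0b11011010 = 0b00100010.
P[2]: S = E(K, 0b11011010) = 0b10010000; 0b10111100 ⊕ 0b10010000 = 0b00101100.
Blocks that differ from the original plaintext: P[0].

P[0] = 0b01001001, P[1] = 0b00100010, P[2] = 0b00101100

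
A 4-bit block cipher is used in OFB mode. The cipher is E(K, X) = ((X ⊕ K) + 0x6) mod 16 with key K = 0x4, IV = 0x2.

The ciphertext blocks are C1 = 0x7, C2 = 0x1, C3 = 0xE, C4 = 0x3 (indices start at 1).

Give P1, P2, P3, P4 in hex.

P1 = 0xB, P2 = 0xF, P3 = 0xE, P4 = 0x9

OFB decryption: S_i = E(K, S_{i−1}) with S_{0} = IV; P_i = C_i ⊕ S_i.
P1: S = E(K, 0x2) = 0xC; 0x7 ⊕ 0xC = 0xB.
P2: S = E(K, 0xC) = 0xE; 0x1 ⊕ 0xE = 0xF.
P3: S = E(K, 0xE) = 0x0; 0xE ⊕ 0x0 = 0xE.
P4: S = E(K, 0x0) = 0xA; 0x3 ⊕ 0xA = 0x9.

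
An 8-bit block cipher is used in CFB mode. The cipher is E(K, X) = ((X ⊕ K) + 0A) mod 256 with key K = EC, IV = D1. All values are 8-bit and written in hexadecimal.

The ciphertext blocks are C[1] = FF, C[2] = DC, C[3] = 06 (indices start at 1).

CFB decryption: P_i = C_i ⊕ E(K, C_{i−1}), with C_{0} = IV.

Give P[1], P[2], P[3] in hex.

P[1] = B8, P[2] = C1, P[3] = 3C

P[1]: E(K, D1) = 47; FF ⊕ 47 = B8.
P[2]: E(K, FF) = 1D; DC ⊕ 1D = C1.
P[3]: E(K, DC) = 3A; 06 ⊕ 3A = 3C.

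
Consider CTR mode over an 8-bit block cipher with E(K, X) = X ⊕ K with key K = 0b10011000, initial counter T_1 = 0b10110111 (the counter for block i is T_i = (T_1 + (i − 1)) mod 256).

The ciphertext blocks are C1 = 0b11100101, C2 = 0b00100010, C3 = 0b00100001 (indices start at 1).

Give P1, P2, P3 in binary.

CTR decryption: S_i = E(K, T_i) where T_i is the counter for block i; P_i = C_i ⊕ S_i.
P1: T = 0b10110111, S = E(K, T) = 0b00101111; 0b11100101 ⊕ 0b00101111 = 0b11001010.
P2: T = 0b10111000, S = E(K, T) = 0b00100000; 0b00100010 ⊕ 0b00100000 = 0b00000010.
P3: T = 0b10111001, S = E(K, T) = 0b00100001; 0b00100001 ⊕ 0b00100001 = 0b00000000.

P1 = 0b11001010, P2 = 0b00000010, P3 = 0b00000000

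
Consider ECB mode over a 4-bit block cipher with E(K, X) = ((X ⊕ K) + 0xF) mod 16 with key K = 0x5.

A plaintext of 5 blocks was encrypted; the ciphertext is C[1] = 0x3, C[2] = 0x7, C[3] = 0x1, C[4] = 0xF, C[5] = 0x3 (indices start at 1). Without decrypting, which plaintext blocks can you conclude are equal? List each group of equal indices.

P[1] = P[5]

ECB encrypts each block independently with the same key, so equal ciphertext blocks imply equal plaintext blocks.
C[1] = C[5] = 0x3, so P[1] = P[5].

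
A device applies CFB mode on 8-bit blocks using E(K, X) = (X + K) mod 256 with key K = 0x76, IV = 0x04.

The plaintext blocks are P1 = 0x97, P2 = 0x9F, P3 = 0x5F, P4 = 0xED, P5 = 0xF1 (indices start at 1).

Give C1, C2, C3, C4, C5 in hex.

CFB encryption: C_i = P_i ⊕ E(K, C_{i−1}), with C_{0} = IV.
C1: E(K, 0x04) = 0x7A; 0x97 ⊕ 0x7A = 0xED.
C2: E(K, 0xED) = 0x63; 0x9F ⊕ 0x63 = 0xFC.
C3: E(K, 0xFC) = 0x72; 0x5F ⊕ 0x72 = 0x2D.
C4: E(K, 0x2D) = 0xA3; 0xED ⊕ 0xA3 = 0x4E.
C5: E(K, 0x4E) = 0xC4; 0xF1 ⊕ 0xC4 = 0x35.

C1 = 0xED, C2 = 0xFC, C3 = 0x2D, C4 = 0x4E, C5 = 0x35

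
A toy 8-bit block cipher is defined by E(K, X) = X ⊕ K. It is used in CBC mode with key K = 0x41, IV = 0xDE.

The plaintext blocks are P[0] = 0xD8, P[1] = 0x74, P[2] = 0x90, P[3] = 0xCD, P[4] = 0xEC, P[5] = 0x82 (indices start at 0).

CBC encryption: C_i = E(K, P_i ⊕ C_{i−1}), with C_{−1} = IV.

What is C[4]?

C[4] = 0x82

C[0]: P[0] ⊕ 0xDE = 0x06; E(K, 0x06) = 0x47.
C[1]: P[1] ⊕ 0x47 = 0x33; E(K, 0x33) = 0x72.
C[2]: P[2] ⊕ 0x72 = 0xE2; E(K, 0xE2) = 0xA3.
C[3]: P[3] ⊕ 0xA3 = 0x6E; E(K, 0x6E) = 0x2F.
C[4]: P[4] ⊕ 0x2F = 0xC3; E(K, 0xC3) = 0x82.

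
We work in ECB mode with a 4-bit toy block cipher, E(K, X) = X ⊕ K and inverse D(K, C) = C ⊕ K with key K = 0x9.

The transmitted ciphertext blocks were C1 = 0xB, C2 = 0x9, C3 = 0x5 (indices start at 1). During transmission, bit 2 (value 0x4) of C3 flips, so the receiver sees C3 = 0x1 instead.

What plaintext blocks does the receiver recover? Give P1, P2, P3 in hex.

P1 = 0x2, P2 = 0x0, P3 = 0x8

ECB decryption: P_i = D(K, C_i).
Only C3 changed, to 0x1. In ECB, a change in C_i affects only P_i. Decrypting the received ciphertext:
P1: D(K, 0xB) = 0x2.
P2: D(K, 0x9) = 0x0.
P3: D(K, 0x1) = 0x8.
Blocks that differ from the original plaintext: P3.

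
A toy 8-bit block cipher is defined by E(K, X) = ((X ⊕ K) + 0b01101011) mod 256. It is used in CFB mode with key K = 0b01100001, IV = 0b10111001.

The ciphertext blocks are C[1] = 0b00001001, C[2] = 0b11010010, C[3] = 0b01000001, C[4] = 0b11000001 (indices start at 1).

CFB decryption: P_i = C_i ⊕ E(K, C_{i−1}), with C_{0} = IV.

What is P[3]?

P[3]: E(K, 0b11010010) = 0b00011110; 0b01000001 ⊕ 0b00011110 = 0b01011111.

P[3] = 0b01011111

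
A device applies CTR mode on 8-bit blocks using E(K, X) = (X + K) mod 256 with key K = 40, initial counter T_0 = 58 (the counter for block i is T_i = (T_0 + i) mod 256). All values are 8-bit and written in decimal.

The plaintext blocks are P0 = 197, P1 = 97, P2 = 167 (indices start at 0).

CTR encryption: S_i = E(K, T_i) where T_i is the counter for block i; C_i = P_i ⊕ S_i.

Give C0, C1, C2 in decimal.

C0 = 167, C1 = 2, C2 = 195

C0: T = 58, S = E(K, T) = 98; 197 ⊕ 98 = 167.
C1: T = 59, S = E(K, T) = 99; 97 ⊕ 99 = 2.
C2: T = 60, S = E(K, T) = 100; 167 ⊕ 100 = 195.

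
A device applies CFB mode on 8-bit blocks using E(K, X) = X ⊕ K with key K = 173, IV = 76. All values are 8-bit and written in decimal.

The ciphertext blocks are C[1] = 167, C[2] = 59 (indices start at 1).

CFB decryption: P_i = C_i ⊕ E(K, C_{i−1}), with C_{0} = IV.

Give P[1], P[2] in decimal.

P[1] = 70, P[2] = 49

P[1]: E(K, 76) = 225; 167 ⊕ 225 = 70.
P[2]: E(K, 167) = 10; 59 ⊕ 10 = 49.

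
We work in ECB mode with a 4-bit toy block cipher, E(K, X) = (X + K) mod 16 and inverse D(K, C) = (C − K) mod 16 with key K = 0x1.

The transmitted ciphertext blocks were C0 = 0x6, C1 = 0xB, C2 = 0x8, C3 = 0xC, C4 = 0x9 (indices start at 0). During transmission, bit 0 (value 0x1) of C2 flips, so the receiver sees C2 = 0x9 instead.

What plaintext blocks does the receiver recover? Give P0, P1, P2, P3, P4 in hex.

ECB decryption: P_i = D(K, C_i).
Only C2 changed, to 0x9. In ECB, a change in C_i affects only P_i. Decrypting the received ciphertext:
P0: D(K, 0x6) = 0x5.
P1: D(K, 0xB) = 0xA.
P2: D(K, 0x9) = 0x8.
P3: D(K, 0xC) = 0xB.
P4: D(K, 0x9) = 0x8.
Blocks that differ from the original plaintext: P2.

P0 = 0x5, P1 = 0xA, P2 = 0x8, P3 = 0xB, P4 = 0x8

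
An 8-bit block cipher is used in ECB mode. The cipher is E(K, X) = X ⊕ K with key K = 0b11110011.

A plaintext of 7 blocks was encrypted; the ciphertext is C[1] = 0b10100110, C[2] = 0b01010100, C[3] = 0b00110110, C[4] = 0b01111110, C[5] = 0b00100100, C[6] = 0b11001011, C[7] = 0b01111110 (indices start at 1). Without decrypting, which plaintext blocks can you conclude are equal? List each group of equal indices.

P[4] = P[7]

ECB encrypts each block independently with the same key, so equal ciphertext blocks imply equal plaintext blocks.
C[4] = C[7] = 0b01111110, so P[4] = P[7].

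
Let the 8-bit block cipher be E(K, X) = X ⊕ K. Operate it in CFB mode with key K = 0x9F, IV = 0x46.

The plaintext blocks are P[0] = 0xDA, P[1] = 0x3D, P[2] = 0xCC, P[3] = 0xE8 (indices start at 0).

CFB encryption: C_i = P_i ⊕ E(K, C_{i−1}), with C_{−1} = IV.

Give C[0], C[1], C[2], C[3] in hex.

C[0]: E(K, 0x46) = 0xD9; 0xDA ⊕ 0xD9 = 0x03.
C[1]: E(K, 0x03) = 0x9C; 0x3D ⊕ 0x9C = 0xA1.
C[2]: E(K, 0xA1) = 0x3E; 0xCC ⊕ 0x3E = 0xF2.
C[3]: E(K, 0xF2) = 0x6D; 0xE8 ⊕ 0x6D = 0x85.

C[0] = 0x03, C[1] = 0xA1, C[2] = 0xF2, C[3] = 0x85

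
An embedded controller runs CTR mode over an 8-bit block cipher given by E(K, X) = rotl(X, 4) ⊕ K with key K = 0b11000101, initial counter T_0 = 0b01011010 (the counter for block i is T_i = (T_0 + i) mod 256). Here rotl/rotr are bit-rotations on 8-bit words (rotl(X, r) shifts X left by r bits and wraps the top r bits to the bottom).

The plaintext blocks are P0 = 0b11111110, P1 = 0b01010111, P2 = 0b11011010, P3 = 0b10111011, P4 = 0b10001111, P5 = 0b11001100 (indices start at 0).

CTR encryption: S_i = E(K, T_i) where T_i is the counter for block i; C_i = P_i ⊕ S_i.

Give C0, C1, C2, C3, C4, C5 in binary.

C0 = 0b10011110, C1 = 0b00100111, C2 = 0b11011010, C3 = 0b10101011, C4 = 0b10101111, C5 = 0b11111100

C0: T = 0b01011010, S = E(K, T) = 0b01100000; 0b11111110 ⊕ 0b01100000 = 0b10011110.
C1: T = 0b01011011, S = E(K, T) = 0b01110000; 0b01010111 ⊕ 0b01110000 = 0b00100111.
C2: T = 0b01011100, S = E(K, T) = 0b00000000; 0b11011010 ⊕ 0b00000000 = 0b11011010.
C3: T = 0b01011101, S = E(K, T) = 0b00010000; 0b10111011 ⊕ 0b00010000 = 0b10101011.
C4: T = 0b01011110, S = E(K, T) = 0b00100000; 0b10001111 ⊕ 0b00100000 = 0b10101111.
C5: T = 0b01011111, S = E(K, T) = 0b00110000; 0b11001100 ⊕ 0b00110000 = 0b11111100.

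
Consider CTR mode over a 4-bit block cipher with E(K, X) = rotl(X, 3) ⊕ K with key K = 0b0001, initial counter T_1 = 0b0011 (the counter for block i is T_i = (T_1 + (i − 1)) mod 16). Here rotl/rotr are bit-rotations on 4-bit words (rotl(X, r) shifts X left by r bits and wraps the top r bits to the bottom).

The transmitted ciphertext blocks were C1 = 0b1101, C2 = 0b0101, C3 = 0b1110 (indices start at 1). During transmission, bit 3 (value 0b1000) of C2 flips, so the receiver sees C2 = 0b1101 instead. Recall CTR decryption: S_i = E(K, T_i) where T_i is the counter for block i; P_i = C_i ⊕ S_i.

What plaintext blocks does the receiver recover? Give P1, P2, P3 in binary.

Only C2 changed, to 0b1101. In CTR, a change in C_i flips the same bit in P_i only; the keystream is unaffected. Decrypting the received ciphertext:
P1: T = 0b0011, S = E(K, T) = 0b1000; 0b1101 ⊕ 0b1000 = 0b0101.
P2: T = 0b0100, S = E(K, T) = 0b0011; 0b1101 ⊕ 0b0011 = 0b1110.
P3: T = 0b0101, S = E(K, T) = 0b1011; 0b1110 ⊕ 0b1011 = 0b0101.
Blocks that differ from the original plaintext: P2.

P1 = 0b0101, P2 = 0b1110, P3 = 0b0101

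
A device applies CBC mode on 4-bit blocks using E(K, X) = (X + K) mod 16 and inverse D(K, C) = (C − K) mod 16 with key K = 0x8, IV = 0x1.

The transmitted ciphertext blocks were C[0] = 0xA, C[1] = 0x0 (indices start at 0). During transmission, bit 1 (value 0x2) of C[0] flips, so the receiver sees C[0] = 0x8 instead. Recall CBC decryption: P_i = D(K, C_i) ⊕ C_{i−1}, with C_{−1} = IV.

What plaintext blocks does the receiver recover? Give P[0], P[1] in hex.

Only C[0] changed, to 0x8. In CBC, a change in C_i garbles P_i and flips the same bit in P_{i+1}. Decrypting the received ciphertext:
P[0]: D(K, 0x8) = 0x0; 0x0 ⊕ 0x1 = 0x1.
P[1]: D(K, 0x0) = 0x8; 0x8 ⊕ 0x8 = 0x0.
Blocks that differ from the original plaintext: P[0], P[1].

P[0] = 0x1, P[1] = 0x0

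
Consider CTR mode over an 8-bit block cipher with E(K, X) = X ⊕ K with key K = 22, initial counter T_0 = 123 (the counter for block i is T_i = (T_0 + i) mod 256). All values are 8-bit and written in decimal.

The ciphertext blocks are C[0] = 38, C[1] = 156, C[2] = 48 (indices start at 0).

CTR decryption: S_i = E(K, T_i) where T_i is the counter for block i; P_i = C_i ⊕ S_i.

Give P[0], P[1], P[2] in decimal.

P[0]: T = 123, S = E(K, T) = 109; 38 ⊕ 109 = 75.
P[1]: T = 124, S = E(K, T) = 106; 156 ⊕ 106 = 246.
P[2]: T = 125, S = E(K, T) = 107; 48 ⊕ 107 = 91.

P[0] = 75, P[1] = 246, P[2] = 91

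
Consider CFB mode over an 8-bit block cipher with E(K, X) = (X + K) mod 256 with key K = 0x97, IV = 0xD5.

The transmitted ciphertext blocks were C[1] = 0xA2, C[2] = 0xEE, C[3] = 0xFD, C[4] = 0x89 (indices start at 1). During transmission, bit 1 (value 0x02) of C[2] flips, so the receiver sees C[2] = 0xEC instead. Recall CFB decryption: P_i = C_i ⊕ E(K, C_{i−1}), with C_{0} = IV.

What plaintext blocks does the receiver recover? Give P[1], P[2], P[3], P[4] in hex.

Only C[2] changed, to 0xEC. In CFB, a change in C_i flips the same bit in P_i and garbles P_{i+1}. Decrypting the received ciphertext:
P[1]: E(K, 0xD5) = 0x6C; 0xA2 ⊕ 0x6C = 0xCE.
P[2]: E(K, 0xA2) = 0x39; 0xEC ⊕ 0x39 = 0xD5.
P[3]: E(K, 0xEC) = 0x83; 0xFD ⊕ 0x83 = 0x7E.
P[4]: E(K, 0xFD) = 0x94; 0x89 ⊕ 0x94 = 0x1D.
Blocks that differ from the original plaintext: P[2], P[3].

P[1] = 0xCE, P[2] = 0xD5, P[3] = 0x7E, P[4] = 0x1D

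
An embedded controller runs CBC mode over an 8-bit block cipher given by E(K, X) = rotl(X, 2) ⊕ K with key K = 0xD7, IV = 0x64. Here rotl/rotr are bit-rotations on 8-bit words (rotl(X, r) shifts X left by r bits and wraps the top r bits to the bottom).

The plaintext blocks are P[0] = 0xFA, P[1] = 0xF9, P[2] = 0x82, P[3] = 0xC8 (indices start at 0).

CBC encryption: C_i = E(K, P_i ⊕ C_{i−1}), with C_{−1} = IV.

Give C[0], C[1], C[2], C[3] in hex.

C[0]: P[0] ⊕ 0x64 = 0x9E; E(K, 0x9E) = 0xAD.
C[1]: P[1] ⊕ 0xAD = 0x54; E(K, 0x54) = 0x86.
C[2]: P[2] ⊕ 0x86 = 0x04; E(K, 0x04) = 0xC7.
C[3]: P[3] ⊕ 0xC7 = 0x0F; E(K, 0x0F) = 0xEB.

C[0] = 0xAD, C[1] = 0x86, C[2] = 0xC7, C[3] = 0xEB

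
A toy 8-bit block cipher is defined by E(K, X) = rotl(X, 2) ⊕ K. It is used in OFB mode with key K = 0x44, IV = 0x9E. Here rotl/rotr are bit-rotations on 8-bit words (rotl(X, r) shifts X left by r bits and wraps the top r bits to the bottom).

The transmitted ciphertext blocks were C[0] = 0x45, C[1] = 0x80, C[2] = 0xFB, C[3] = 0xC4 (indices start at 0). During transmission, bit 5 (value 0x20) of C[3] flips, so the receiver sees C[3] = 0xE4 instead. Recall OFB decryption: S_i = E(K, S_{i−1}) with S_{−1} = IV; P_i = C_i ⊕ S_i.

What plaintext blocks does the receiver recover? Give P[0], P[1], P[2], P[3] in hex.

Only C[3] changed, to 0xE4. In OFB, a change in C_i flips the same bit in P_i only; the keystream is unaffected. Decrypting the received ciphertext:
P[0]: S = E(K, 0x9E) = 0x3E; 0x45 ⊕ 0x3E = 0x7B.
P[1]: S = E(K, 0x3E) = 0xBC; 0x80 ⊕ 0xBC = 0x3C.
P[2]: S = E(K, 0xBC) = 0xB6; 0xFB ⊕ 0xB6 = 0x4D.
P[3]: S = E(K, 0xB6) = 0x9E; 0xE4 ⊕ 0x9E = 0x7A.
Blocks that differ from the original plaintext: P[3].

P[0] = 0x7B, P[1] = 0x3C, P[2] = 0x4D, P[3] = 0x7A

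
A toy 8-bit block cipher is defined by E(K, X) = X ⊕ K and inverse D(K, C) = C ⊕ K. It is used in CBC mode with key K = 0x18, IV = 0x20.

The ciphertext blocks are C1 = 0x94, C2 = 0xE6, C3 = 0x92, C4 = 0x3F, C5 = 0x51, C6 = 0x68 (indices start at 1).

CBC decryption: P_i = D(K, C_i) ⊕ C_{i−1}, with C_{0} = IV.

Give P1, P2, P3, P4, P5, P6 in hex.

P1 = 0xAC, P2 = 0x6A, P3 = 0x6C, P4 = 0xB5, P5 = 0x76, P6 = 0x21

P1: D(K, 0x94) = 0x8C; 0x8C ⊕ 0x20 = 0xAC.
P2: D(K, 0xE6) = 0xFE; 0xFE ⊕ 0x94 = 0x6A.
P3: D(K, 0x92) = 0x8A; 0x8A ⊕ 0xE6 = 0x6C.
P4: D(K, 0x3F) = 0x27; 0x27 ⊕ 0x92 = 0xB5.
P5: D(K, 0x51) = 0x49; 0x49 ⊕ 0x3F = 0x76.
P6: D(K, 0x68) = 0x70; 0x70 ⊕ 0x51 = 0x21.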